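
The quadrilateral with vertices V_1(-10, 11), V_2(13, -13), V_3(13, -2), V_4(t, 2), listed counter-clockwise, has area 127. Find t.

The doubled signed area Σ (x_i y_{i+1} − x_{i+1} y_i) is linear in t.
With t=0 it equals 176; the coefficient of t is 13 (from the two edges through V_4).
So 13·t + 176 = 2·127 = 254 ⇒ t = 6.

6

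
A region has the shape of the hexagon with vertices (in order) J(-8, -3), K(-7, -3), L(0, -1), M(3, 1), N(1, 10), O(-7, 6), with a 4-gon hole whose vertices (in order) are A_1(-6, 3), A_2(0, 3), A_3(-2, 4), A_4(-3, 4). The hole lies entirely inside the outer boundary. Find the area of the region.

90

Outer boundary:
Σ = (3) + (7) + (3) + (29) + (76) + (69) = 187
Area = |Σ|/2 = 93.5.
Hole:
Apply the shoelace formula: 2A = Σ (x_i·y_{i+1} − x_{i+1}·y_i), indices taken mod 4.
Σ = (-18) + (6) + (4) + (15) = 7
Area = |Σ|/2 = 3.5.
Net area = 93.5 − 3.5 = 90.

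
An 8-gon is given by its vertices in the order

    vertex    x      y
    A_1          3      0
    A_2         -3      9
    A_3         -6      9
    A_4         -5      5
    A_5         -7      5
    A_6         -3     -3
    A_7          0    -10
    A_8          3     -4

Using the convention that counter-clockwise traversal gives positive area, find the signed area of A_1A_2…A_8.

93.5

Apply Gauss's area formula: 2A = Σ (x_i·y_{i+1} − x_{i+1}·y_i), indices taken mod 8.
A_1→A_2: (3)(9) − (-3)(0) = 27
A_2→A_3: (-3)(9) − (-6)(9) = 27
A_3→A_4: (-6)(5) − (-5)(9) = 15
A_4→A_5: (-5)(5) − (-7)(5) = 10
A_5→A_6: (-7)(-3) − (-3)(5) = 36
A_6→A_7: (-3)(-10) − (0)(-3) = 30
A_7→A_8: (0)(-4) − (3)(-10) = 30
A_8→A_1: (3)(0) − (3)(-4) = 12
Σ = 187
Signed area = Σ/2 = 93.5 (positive ⇒ counter-clockwise traversal).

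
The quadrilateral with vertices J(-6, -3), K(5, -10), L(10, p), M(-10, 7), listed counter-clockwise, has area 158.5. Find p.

0

The doubled signed area Σ (x_i y_{i+1} − x_{i+1} y_i) is linear in p.
With p=0 it equals 317; the coefficient of p is 15 (from the two edges through L).
So 15·p + 317 = 2·158.5 = 317 ⇒ p = 0.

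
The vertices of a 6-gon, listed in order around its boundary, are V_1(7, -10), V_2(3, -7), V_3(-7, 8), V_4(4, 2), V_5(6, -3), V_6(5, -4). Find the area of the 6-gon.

72.5

Apply the shoelace formula: 2A = Σ (x_i·y_{i+1} − x_{i+1}·y_i), indices taken mod 6.
Σ = (-19) + (-25) + (-46) + (-24) + (-9) + (-22) = -145
Area = |Σ|/2 = 72.5.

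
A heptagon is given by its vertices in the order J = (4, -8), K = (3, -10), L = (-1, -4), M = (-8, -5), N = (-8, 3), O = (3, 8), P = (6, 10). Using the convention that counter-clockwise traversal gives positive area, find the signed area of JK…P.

-154

Σ = (-16) + (-22) + (-27) + (-64) + (-73) + (-18) + (-88) = -308
Signed area = Σ/2 = -154 (negative ⇒ clockwise traversal).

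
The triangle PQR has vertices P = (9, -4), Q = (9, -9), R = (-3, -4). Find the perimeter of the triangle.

30

|PQ| = √((0)² + (-5)²) = √25 = 5
|QR| = √((-12)² + (5)²) = √169 = 13
|RP| = √((12)² + (0)²) = √144 = 12
Perimeter = 5 + 13 + 12 = 30.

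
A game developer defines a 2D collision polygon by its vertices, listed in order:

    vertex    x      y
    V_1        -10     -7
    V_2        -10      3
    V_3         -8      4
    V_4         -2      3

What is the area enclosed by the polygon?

Apply Gauss's area formula: 2A = Σ (x_i·y_{i+1} − x_{i+1}·y_i), indices taken mod 4.
V_1→V_2: (-10)(3) − (-10)(-7) = -100
V_2→V_3: (-10)(4) − (-8)(3) = -16
V_3→V_4: (-8)(3) − (-2)(4) = -16
V_4→V_1: (-2)(-7) − (-10)(3) = 44
Σ = -88
Area = |Σ|/2 = 44.

44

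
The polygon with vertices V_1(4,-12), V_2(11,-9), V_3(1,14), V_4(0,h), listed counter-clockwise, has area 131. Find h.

-1

Write out the shoelace sum; only the two edges meeting at V_4 involve h:
2·Area = [(1·h − 0·14) + (0·(-12) − 4·h)] + 259
       = -3·h + 259 = 262
⇒ h = -1.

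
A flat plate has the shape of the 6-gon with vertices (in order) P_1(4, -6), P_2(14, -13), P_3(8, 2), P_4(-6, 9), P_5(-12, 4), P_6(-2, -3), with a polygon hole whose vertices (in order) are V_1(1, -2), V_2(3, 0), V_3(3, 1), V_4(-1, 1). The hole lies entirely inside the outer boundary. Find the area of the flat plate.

Outer boundary:
P_1→P_2: (4)(-13) − (14)(-6) = 32
P_2→P_3: (14)(2) − (8)(-13) = 132
P_3→P_4: (8)(9) − (-6)(2) = 84
P_4→P_5: (-6)(4) − (-12)(9) = 84
P_5→P_6: (-12)(-3) − (-2)(4) = 44
P_6→P_1: (-2)(-6) − (4)(-3) = 24
Σ = 400
Area = |Σ|/2 = 200.
Hole:
Σ = (6) + (3) + (4) + (1) = 14
Area = |Σ|/2 = 7.
Net area = 200 − 7 = 193.

193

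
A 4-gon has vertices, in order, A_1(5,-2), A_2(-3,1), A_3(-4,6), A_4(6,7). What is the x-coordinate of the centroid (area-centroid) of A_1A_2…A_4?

61/42

Apply the shoelace (surveyor's) formula. First the cross-terms c_i = x_i·y_{i+1} − x_{i+1}·y_i:
  -1, -14, -64, -47  ⇒  2A = -126, A = -63.
Then Σ (x_i + x_{i+1})·c_i = -549, so x̄ = -549 / (6·(-63)) = 61/42.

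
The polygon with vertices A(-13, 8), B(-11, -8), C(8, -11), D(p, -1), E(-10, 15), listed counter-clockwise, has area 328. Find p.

7

The doubled signed area Σ (x_i y_{i+1} − x_{i+1} y_i) is linear in p.
With p=0 it equals 474; the coefficient of p is 26 (from the two edges through D).
So 26·p + 474 = 2·328 = 656 ⇒ p = 7.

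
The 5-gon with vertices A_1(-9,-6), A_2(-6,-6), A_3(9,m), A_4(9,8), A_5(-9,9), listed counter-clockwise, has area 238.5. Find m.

-3

Write out the shoelace sum; only the two edges meeting at A_3 involve m:
2·Area = [((-6)·m − 9·(-6)) + (9·8 − 9·m)] + 306
       = -15·m + 432 = 477
⇒ m = -3.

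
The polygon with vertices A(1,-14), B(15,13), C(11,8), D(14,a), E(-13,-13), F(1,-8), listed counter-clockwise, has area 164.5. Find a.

The doubled signed area Σ (x_i y_{i+1} − x_{i+1} y_i) is linear in a.
With a=0 it equals 17; the coefficient of a is 24 (from the two edges through D).
So 24·a + 17 = 2·164.5 = 329 ⇒ a = 13.

13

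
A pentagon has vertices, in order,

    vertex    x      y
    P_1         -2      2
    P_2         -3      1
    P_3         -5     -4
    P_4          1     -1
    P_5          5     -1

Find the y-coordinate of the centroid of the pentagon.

-2/3

Apply the shoelace (surveyor's) formula. First the cross-terms c_i = x_i·y_{i+1} − x_{i+1}·y_i:
  4, 17, 9, 4, 8  ⇒  2A = 42, A = 21.
Then Σ (y_i + y_{i+1})·c_i = -84, so ȳ = -84 / (6·21) = -2/3.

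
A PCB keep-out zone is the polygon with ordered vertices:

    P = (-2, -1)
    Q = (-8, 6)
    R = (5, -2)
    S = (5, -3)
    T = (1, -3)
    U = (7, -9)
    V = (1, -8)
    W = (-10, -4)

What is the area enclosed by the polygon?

84

Σ = (-20) + (-14) + (-5) + (-12) + (12) + (-47) + (-84) + (2) = -168
Area = |Σ|/2 = 84.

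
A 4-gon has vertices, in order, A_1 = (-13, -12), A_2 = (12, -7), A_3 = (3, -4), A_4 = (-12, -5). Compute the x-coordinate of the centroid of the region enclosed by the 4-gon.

-64/21

Apply the shoelace (surveyor's) formula. First the cross-terms c_i = x_i·y_{i+1} − x_{i+1}·y_i:
  235, -27, -63, 79  ⇒  2A = 224, A = 112.
Then Σ (x_i + x_{i+1})·c_i = -2048, so x̄ = -2048 / (6·112) = -64/21.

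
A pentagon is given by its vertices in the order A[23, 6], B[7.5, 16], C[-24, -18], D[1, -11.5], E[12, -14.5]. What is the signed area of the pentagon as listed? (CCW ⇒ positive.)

697.5

A→B: (23)(16) − (7.5)(6) = 323
B→C: (7.5)(-18) − (-24)(16) = 249
C→D: (-24)(-11.5) − (1)(-18) = 294
D→E: (1)(-14.5) − (12)(-11.5) = 123.5
E→A: (12)(6) − (23)(-14.5) = 405.5
Σ = 1395
Signed area = Σ/2 = 697.5 (positive ⇒ counter-clockwise traversal).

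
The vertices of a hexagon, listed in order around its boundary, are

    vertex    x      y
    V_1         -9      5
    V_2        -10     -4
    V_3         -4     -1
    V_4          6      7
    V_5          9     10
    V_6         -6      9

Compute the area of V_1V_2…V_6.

Cross-terms: 86, -6, -22, -3, 141, 51  ⇒  Σ = 247
Area = |Σ|/2 = 123.5.

123.5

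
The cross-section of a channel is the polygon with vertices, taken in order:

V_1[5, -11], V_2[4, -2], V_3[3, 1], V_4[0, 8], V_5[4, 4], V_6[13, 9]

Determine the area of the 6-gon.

84

Apply the shoelace formula: 2A = Σ (x_i·y_{i+1} − x_{i+1}·y_i), indices taken mod 6.
Cross-terms: 34, 10, 24, -32, -16, -188  ⇒  Σ = -168
Area = |Σ|/2 = 84.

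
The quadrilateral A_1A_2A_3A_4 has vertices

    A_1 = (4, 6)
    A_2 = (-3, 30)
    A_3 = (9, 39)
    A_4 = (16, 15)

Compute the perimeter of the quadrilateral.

|A_1A_2| = √((-7)² + (24)²) = √625 = 25
|A_2A_3| = √((12)² + (9)²) = √225 = 15
|A_3A_4| = √((7)² + (-24)²) = √625 = 25
|A_4A_1| = √((-12)² + (-9)²) = √225 = 15
Perimeter = 25 + 15 + 25 + 15 = 80.

80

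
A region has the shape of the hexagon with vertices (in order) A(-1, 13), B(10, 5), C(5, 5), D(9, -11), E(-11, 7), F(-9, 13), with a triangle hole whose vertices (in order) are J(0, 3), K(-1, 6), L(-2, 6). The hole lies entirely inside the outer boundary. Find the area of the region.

Outer boundary:
Apply the surveyor's formula: 2A = Σ (x_i·y_{i+1} − x_{i+1}·y_i), indices taken mod 6.
Σ = (-135) + (25) + (-100) + (-58) + (-80) + (-104) = -452
Area = |Σ|/2 = 226.
Hole:
Apply the shoelace (surveyor's) formula: 2A = Σ (x_i·y_{i+1} − x_{i+1}·y_i), indices taken mod 3.
Σ = (3) + (6) + (-6) = 3
Area = |Σ|/2 = 1.5.
Net area = 226 − 1.5 = 224.5.

224.5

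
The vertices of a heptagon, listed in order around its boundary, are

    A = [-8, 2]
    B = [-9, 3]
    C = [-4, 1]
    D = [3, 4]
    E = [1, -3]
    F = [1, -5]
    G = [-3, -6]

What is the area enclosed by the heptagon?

Cross-terms: -6, 3, -19, -13, -2, -21, -54  ⇒  Σ = -112
Area = |Σ|/2 = 56.

56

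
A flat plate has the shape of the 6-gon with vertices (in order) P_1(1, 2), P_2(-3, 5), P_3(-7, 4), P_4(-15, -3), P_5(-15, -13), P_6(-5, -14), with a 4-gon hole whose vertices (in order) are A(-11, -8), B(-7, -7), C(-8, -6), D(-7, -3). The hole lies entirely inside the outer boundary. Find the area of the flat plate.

Outer boundary:
Apply the shoelace formula: 2A = Σ (x_i·y_{i+1} − x_{i+1}·y_i), indices taken mod 6.
Σ = (11) + (23) + (81) + (150) + (145) + (4) = 414
Area = |Σ|/2 = 207.
Hole:
A→B: (-11)(-7) − (-7)(-8) = 21
B→C: (-7)(-6) − (-8)(-7) = -14
C→D: (-8)(-3) − (-7)(-6) = -18
D→A: (-7)(-8) − (-11)(-3) = 23
Σ = 12
Area = |Σ|/2 = 6.
Net area = 207 − 6 = 201.

201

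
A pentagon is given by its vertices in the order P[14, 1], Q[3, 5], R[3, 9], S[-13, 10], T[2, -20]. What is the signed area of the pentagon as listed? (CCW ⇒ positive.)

Σ = (67) + (12) + (147) + (240) + (282) = 748
Signed area = Σ/2 = 374 (positive ⇒ counter-clockwise traversal).

374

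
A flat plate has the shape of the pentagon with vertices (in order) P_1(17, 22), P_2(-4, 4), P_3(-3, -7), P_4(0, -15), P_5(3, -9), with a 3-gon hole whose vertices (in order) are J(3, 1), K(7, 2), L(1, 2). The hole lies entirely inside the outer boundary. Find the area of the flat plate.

249.5

Outer boundary:
Apply the surveyor's formula: 2A = Σ (x_i·y_{i+1} − x_{i+1}·y_i), indices taken mod 5.
Σ = (156) + (40) + (45) + (45) + (219) = 505
Area = |Σ|/2 = 252.5.
Hole:
Σ = (-1) + (12) + (-5) = 6
Area = |Σ|/2 = 3.
Net area = 252.5 − 3 = 249.5.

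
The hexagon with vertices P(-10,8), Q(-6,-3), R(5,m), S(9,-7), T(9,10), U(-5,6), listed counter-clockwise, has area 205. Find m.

-5

Write out the shoelace sum; only the two edges meeting at R involve m:
2·Area = [((-6)·m − 5·(-3)) + (5·(-7) − 9·m)] + 355
       = -15·m + 335 = 410
⇒ m = -5.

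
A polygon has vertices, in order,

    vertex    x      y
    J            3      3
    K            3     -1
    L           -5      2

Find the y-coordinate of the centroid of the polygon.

Apply the surveyor's formula. First the cross-terms c_i = x_i·y_{i+1} − x_{i+1}·y_i:
  -12, 1, -21  ⇒  2A = -32, A = -16.
Then Σ (y_i + y_{i+1})·c_i = -128, so ȳ = -128 / (6·(-16)) = 4/3.

4/3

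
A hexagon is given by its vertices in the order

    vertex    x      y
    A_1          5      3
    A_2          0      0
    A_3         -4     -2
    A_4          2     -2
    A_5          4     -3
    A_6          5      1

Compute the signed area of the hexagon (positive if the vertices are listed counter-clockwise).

A_1→A_2: (5)(0) − (0)(3) = 0
A_2→A_3: (0)(-2) − (-4)(0) = 0
A_3→A_4: (-4)(-2) − (2)(-2) = 12
A_4→A_5: (2)(-3) − (4)(-2) = 2
A_5→A_6: (4)(1) − (5)(-3) = 19
A_6→A_1: (5)(3) − (5)(1) = 10
Σ = 43
Signed area = Σ/2 = 21.5 (positive ⇒ counter-clockwise traversal).

21.5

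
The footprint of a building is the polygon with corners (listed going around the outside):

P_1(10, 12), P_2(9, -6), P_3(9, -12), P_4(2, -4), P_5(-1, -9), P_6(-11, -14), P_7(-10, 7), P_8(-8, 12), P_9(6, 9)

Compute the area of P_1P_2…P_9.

392

Apply the shoelace (surveyor's) formula: 2A = Σ (x_i·y_{i+1} − x_{i+1}·y_i), indices taken mod 9.
Cross-terms: -168, -54, -12, -22, -85, -217, -64, -144, -18  ⇒  Σ = -784
Area = |Σ|/2 = 392.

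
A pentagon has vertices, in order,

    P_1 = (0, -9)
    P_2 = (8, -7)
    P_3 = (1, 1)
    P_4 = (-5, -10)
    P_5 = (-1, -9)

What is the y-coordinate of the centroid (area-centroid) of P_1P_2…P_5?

-1012/189

Apply the surveyor's formula. First the cross-terms c_i = x_i·y_{i+1} − x_{i+1}·y_i:
  72, 15, -5, 35, 9  ⇒  2A = 126, A = 63.
Then Σ (y_i + y_{i+1})·c_i = -2024, so ȳ = -2024 / (6·63) = -1012/189.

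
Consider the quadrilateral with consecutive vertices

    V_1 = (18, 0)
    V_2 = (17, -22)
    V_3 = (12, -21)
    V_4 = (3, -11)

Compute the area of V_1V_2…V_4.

V_1→V_2: (18)(-22) − (17)(0) = -396
V_2→V_3: (17)(-21) − (12)(-22) = -93
V_3→V_4: (12)(-11) − (3)(-21) = -69
V_4→V_1: (3)(0) − (18)(-11) = 198
Σ = -360
Area = |Σ|/2 = 180.

180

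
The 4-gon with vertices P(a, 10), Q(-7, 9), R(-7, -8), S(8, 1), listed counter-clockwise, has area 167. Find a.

The doubled signed area Σ (x_i y_{i+1} − x_{i+1} y_i) is linear in a.
With a=0 it equals 326; the coefficient of a is 8 (from the two edges through P).
So 8·a + 326 = 2·167 = 334 ⇒ a = 1.

1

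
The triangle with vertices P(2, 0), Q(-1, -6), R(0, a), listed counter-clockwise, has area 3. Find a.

The doubled signed area Σ (x_i y_{i+1} − x_{i+1} y_i) is linear in a.
With a=0 it equals -12; the coefficient of a is -3 (from the two edges through R).
So -3·a + -12 = 2·3 = 6 ⇒ a = -6.

-6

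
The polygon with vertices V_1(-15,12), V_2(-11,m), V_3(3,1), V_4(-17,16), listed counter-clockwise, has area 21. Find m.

10

Write out the shoelace sum; only the two edges meeting at V_2 involve m:
2·Area = [((-15)·m − (-11)·12) + ((-11)·1 − 3·m)] + 101
       = -18·m + 222 = 42
⇒ m = 10.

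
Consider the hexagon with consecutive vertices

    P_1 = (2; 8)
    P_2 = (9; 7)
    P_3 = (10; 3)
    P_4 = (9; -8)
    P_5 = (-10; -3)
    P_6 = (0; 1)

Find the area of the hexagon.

163.5

P_1→P_2: (2)(7) − (9)(8) = -58
P_2→P_3: (9)(3) − (10)(7) = -43
P_3→P_4: (10)(-8) − (9)(3) = -107
P_4→P_5: (9)(-3) − (-10)(-8) = -107
P_5→P_6: (-10)(1) − (0)(-3) = -10
P_6→P_1: (0)(8) − (2)(1) = -2
Σ = -327
Area = |Σ|/2 = 163.5.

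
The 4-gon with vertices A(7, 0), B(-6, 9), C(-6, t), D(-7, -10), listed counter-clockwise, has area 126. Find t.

Write out the shoelace sum; only the two edges meeting at C involve t:
2·Area = [((-6)·t − (-6)·9) + ((-6)·(-10) − (-7)·t)] + 133
       = 1·t + 247 = 252
⇒ t = 5.

5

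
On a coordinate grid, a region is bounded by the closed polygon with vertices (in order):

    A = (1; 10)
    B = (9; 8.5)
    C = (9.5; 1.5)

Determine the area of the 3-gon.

27.625

Apply the shoelace formula: 2A = Σ (x_i·y_{i+1} − x_{i+1}·y_i), indices taken mod 3.
Σ = (-81.5) + (-67.25) + (93.5) = -55.25
Area = |Σ|/2 = 27.625.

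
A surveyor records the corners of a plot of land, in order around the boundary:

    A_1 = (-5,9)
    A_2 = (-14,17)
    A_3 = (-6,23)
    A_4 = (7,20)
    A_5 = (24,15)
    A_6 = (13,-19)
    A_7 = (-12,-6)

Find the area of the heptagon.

Apply the shoelace (surveyor's) formula: 2A = Σ (x_i·y_{i+1} − x_{i+1}·y_i), indices taken mod 7.
Σ = (41) + (-220) + (-281) + (-375) + (-651) + (-306) + (-138) = -1930
Area = |Σ|/2 = 965.

965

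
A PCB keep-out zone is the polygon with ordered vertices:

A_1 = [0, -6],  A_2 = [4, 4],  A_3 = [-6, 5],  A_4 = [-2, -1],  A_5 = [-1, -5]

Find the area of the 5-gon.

49.5

Apply the surveyor's formula: 2A = Σ (x_i·y_{i+1} − x_{i+1}·y_i), indices taken mod 5.
Cross-terms: 24, 44, 16, 9, 6  ⇒  Σ = 99
Area = |Σ|/2 = 49.5.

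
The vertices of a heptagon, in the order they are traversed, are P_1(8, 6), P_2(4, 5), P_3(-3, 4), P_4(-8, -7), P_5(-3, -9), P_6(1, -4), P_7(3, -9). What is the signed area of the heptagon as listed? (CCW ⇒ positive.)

Apply the surveyor's formula: 2A = Σ (x_i·y_{i+1} − x_{i+1}·y_i), indices taken mod 7.
Cross-terms: 16, 31, 53, 51, 21, 3, 90  ⇒  Σ = 265
Signed area = Σ/2 = 132.5 (positive ⇒ counter-clockwise traversal).

132.5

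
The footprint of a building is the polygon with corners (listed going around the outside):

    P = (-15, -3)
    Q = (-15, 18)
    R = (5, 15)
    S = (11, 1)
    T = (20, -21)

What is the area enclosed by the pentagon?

708

Apply the shoelace formula: 2A = Σ (x_i·y_{i+1} − x_{i+1}·y_i), indices taken mod 5.
P→Q: (-15)(18) − (-15)(-3) = -315
Q→R: (-15)(15) − (5)(18) = -315
R→S: (5)(1) − (11)(15) = -160
S→T: (11)(-21) − (20)(1) = -251
T→P: (20)(-3) − (-15)(-21) = -375
Σ = -1416
Area = |Σ|/2 = 708.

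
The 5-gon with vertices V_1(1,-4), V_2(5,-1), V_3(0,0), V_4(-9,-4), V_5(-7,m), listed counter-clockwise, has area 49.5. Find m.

-8

The doubled signed area Σ (x_i y_{i+1} − x_{i+1} y_i) is linear in m.
With m=0 it equals 19; the coefficient of m is -10 (from the two edges through V_5).
So -10·m + 19 = 2·49.5 = 99 ⇒ m = -8.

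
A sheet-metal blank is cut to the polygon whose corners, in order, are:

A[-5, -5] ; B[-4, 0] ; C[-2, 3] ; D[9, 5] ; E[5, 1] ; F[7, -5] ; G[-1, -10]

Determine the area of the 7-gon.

118.5

Apply the surveyor's formula: 2A = Σ (x_i·y_{i+1} − x_{i+1}·y_i), indices taken mod 7.
Σ = (-20) + (-12) + (-37) + (-16) + (-32) + (-75) + (-45) = -237
Area = |Σ|/2 = 118.5.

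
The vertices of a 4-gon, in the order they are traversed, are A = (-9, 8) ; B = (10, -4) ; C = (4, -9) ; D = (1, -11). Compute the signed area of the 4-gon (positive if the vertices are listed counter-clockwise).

-122

Apply Gauss's area formula: 2A = Σ (x_i·y_{i+1} − x_{i+1}·y_i), indices taken mod 4.
A→B: (-9)(-4) − (10)(8) = -44
B→C: (10)(-9) − (4)(-4) = -74
C→D: (4)(-11) − (1)(-9) = -35
D→A: (1)(8) − (-9)(-11) = -91
Σ = -244
Signed area = Σ/2 = -122 (negative ⇒ clockwise traversal).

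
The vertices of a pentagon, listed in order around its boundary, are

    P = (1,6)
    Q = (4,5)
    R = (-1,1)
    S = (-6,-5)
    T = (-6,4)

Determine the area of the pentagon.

Apply the shoelace (surveyor's) formula: 2A = Σ (x_i·y_{i+1} − x_{i+1}·y_i), indices taken mod 5.
Cross-terms: -19, 9, 11, -54, -40  ⇒  Σ = -93
Area = |Σ|/2 = 46.5.

46.5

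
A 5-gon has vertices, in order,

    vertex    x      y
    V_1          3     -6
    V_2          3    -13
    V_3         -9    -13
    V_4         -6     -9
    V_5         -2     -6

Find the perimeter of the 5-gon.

34

|V_1V_2| = √((0)² + (-7)²) = √49 = 7
|V_2V_3| = √((-12)² + (0)²) = √144 = 12
|V_3V_4| = √((3)² + (4)²) = √25 = 5
|V_4V_5| = √((4)² + (3)²) = √25 = 5
|V_5V_1| = √((5)² + (0)²) = √25 = 5
Perimeter = 7 + 12 + 5 + 5 + 5 = 34.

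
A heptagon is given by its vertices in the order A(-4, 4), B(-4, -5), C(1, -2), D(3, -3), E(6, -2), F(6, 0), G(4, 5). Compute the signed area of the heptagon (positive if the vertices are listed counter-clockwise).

71

Apply Gauss's area formula: 2A = Σ (x_i·y_{i+1} − x_{i+1}·y_i), indices taken mod 7.
A→B: (-4)(-5) − (-4)(4) = 36
B→C: (-4)(-2) − (1)(-5) = 13
C→D: (1)(-3) − (3)(-2) = 3
D→E: (3)(-2) − (6)(-3) = 12
E→F: (6)(0) − (6)(-2) = 12
F→G: (6)(5) − (4)(0) = 30
G→A: (4)(4) − (-4)(5) = 36
Σ = 142
Signed area = Σ/2 = 71 (positive ⇒ counter-clockwise traversal).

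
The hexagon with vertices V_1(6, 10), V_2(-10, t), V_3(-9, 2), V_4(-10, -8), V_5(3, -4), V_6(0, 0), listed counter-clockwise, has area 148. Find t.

4

Write out the shoelace sum; only the two edges meeting at V_2 involve t:
2·Area = [(6·t − (-10)·10) + ((-10)·2 − (-9)·t)] + 156
       = 15·t + 236 = 296
⇒ t = 4.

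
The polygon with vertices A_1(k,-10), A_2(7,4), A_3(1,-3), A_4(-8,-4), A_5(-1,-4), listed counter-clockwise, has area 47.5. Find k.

The doubled signed area Σ (x_i y_{i+1} − x_{i+1} y_i) is linear in k.
With k=0 it equals 55; the coefficient of k is 8 (from the two edges through A_1).
So 8·k + 55 = 2·47.5 = 95 ⇒ k = 5.

5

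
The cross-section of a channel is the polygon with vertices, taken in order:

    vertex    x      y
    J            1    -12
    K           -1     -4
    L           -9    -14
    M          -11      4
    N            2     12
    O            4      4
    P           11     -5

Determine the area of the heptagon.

299.5

Cross-terms: -16, -22, -190, -140, -40, -64, -127  ⇒  Σ = -599
Area = |Σ|/2 = 299.5.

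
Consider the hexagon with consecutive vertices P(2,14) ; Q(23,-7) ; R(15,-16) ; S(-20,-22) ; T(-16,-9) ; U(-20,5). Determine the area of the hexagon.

Cross-terms: -336, -263, -650, -172, -260, -290  ⇒  Σ = -1971
Area = |Σ|/2 = 985.5.

985.5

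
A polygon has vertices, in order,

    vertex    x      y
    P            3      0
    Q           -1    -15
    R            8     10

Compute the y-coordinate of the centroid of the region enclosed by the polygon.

-5/3

Apply the shoelace (surveyor's) formula. First the cross-terms c_i = x_i·y_{i+1} − x_{i+1}·y_i:
  -45, 110, -30  ⇒  2A = 35, A = 17.5.
Then Σ (y_i + y_{i+1})·c_i = -175, so ȳ = -175 / (6·17.5) = -5/3.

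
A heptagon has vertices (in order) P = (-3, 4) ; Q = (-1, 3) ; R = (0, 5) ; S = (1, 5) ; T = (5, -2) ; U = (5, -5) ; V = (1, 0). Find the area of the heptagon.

24

Apply the shoelace (surveyor's) formula: 2A = Σ (x_i·y_{i+1} − x_{i+1}·y_i), indices taken mod 7.
Σ = (-5) + (-5) + (-5) + (-27) + (-15) + (5) + (4) = -48
Area = |Σ|/2 = 24.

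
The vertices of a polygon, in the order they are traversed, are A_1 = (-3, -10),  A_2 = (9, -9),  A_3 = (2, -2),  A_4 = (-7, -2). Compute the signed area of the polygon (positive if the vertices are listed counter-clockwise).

81.5

Cross-terms: 117, 0, -18, 64  ⇒  Σ = 163
Signed area = Σ/2 = 81.5 (positive ⇒ counter-clockwise traversal).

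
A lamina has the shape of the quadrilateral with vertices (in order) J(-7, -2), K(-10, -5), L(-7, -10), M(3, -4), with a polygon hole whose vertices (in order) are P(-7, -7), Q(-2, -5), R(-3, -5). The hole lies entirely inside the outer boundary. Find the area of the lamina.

51

Outer boundary:
Σ = (15) + (65) + (58) + (-34) = 104
Area = |Σ|/2 = 52.
Hole:
Σ = (21) + (-5) + (-14) = 2
Area = |Σ|/2 = 1.
Net area = 52 − 1 = 51.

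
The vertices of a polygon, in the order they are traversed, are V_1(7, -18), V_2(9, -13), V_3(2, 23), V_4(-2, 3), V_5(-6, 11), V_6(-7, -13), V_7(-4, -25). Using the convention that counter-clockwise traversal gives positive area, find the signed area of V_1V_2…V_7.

Cross-terms: 71, 233, 52, -4, 155, 123, 247  ⇒  Σ = 877
Signed area = Σ/2 = 438.5 (positive ⇒ counter-clockwise traversal).

438.5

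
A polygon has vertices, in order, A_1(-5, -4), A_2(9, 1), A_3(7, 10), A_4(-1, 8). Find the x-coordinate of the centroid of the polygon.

Apply the surveyor's formula. First the cross-terms c_i = x_i·y_{i+1} − x_{i+1}·y_i:
  31, 83, 66, 44  ⇒  2A = 224, A = 112.
Then Σ (x_i + x_{i+1})·c_i = 1584, so x̄ = 1584 / (6·112) = 33/14.

33/14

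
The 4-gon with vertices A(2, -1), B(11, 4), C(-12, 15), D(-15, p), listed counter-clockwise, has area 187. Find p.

7

The doubled signed area Σ (x_i y_{i+1} − x_{i+1} y_i) is linear in p.
With p=0 it equals 472; the coefficient of p is -14 (from the two edges through D).
So -14·p + 472 = 2·187 = 374 ⇒ p = 7.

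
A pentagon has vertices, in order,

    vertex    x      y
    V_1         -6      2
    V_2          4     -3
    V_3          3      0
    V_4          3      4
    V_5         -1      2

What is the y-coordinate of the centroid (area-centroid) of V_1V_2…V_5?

37/51

Apply Gauss's area formula. First the cross-terms c_i = x_i·y_{i+1} − x_{i+1}·y_i:
  10, 9, 12, 10, 10  ⇒  2A = 51, A = 25.5.
Then Σ (y_i + y_{i+1})·c_i = 111, so ȳ = 111 / (6·25.5) = 37/51.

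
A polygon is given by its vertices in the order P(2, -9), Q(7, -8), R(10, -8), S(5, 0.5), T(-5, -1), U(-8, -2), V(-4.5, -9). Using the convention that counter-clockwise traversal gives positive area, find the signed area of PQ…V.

118.5

Apply the shoelace formula: 2A = Σ (x_i·y_{i+1} − x_{i+1}·y_i), indices taken mod 7.
Σ = (47) + (24) + (45) + (-2.5) + (2) + (63) + (58.5) = 237
Signed area = Σ/2 = 118.5 (positive ⇒ counter-clockwise traversal).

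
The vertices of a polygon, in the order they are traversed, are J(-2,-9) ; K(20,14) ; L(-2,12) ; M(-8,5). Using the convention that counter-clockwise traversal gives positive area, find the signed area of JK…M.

Σ = (152) + (268) + (86) + (82) = 588
Signed area = Σ/2 = 294 (positive ⇒ counter-clockwise traversal).

294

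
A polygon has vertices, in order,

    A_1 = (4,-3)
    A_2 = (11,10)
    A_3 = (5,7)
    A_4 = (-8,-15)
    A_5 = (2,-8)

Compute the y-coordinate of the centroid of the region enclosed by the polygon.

-442/201

Apply Gauss's area formula. First the cross-terms c_i = x_i·y_{i+1} − x_{i+1}·y_i:
  73, 27, -19, 94, 26  ⇒  2A = 201, A = 100.5.
Then Σ (y_i + y_{i+1})·c_i = -1326, so ȳ = -1326 / (6·100.5) = -442/201.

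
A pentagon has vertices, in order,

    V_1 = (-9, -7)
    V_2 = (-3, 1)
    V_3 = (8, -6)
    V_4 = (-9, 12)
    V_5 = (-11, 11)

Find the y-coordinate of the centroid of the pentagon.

Apply the surveyor's formula. First the cross-terms c_i = x_i·y_{i+1} − x_{i+1}·y_i:
  -30, 10, 42, 33, 176  ⇒  2A = 231, A = 115.5.
Then Σ (y_i + y_{i+1})·c_i = 1845, so ȳ = 1845 / (6·115.5) = 205/77.

205/77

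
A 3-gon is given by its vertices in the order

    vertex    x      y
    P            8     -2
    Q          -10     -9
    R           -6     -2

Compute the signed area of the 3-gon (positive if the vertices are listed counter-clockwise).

Apply the surveyor's formula: 2A = Σ (x_i·y_{i+1} − x_{i+1}·y_i), indices taken mod 3.
Cross-terms: -92, -34, 28  ⇒  Σ = -98
Signed area = Σ/2 = -49 (negative ⇒ clockwise traversal).

-49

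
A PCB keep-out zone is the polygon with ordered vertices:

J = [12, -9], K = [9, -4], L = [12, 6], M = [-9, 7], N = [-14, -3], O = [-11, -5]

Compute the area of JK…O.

Apply Gauss's area formula: 2A = Σ (x_i·y_{i+1} − x_{i+1}·y_i), indices taken mod 6.
J→K: (12)(-4) − (9)(-9) = 33
K→L: (9)(6) − (12)(-4) = 102
L→M: (12)(7) − (-9)(6) = 138
M→N: (-9)(-3) − (-14)(7) = 125
N→O: (-14)(-5) − (-11)(-3) = 37
O→J: (-11)(-9) − (12)(-5) = 159
Σ = 594
Area = |Σ|/2 = 297.

297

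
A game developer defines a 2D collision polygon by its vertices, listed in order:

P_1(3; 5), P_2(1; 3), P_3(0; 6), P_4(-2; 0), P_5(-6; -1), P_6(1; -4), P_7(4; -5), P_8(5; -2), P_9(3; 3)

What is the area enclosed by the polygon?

Apply the shoelace formula: 2A = Σ (x_i·y_{i+1} − x_{i+1}·y_i), indices taken mod 9.
Σ = (4) + (6) + (12) + (2) + (25) + (11) + (17) + (21) + (6) = 104
Area = |Σ|/2 = 52.

52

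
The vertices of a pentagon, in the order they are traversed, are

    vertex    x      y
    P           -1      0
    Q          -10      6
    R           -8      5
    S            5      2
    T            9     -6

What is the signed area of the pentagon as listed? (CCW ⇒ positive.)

-51.5

P→Q: (-1)(6) − (-10)(0) = -6
Q→R: (-10)(5) − (-8)(6) = -2
R→S: (-8)(2) − (5)(5) = -41
S→T: (5)(-6) − (9)(2) = -48
T→P: (9)(0) − (-1)(-6) = -6
Σ = -103
Signed area = Σ/2 = -51.5 (negative ⇒ clockwise traversal).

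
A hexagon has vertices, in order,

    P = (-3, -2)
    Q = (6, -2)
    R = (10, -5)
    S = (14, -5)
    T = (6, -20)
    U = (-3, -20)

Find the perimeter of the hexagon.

62

|PQ| = √((9)² + (0)²) = √81 = 9
|QR| = √((4)² + (-3)²) = √25 = 5
|RS| = √((4)² + (0)²) = √16 = 4
|ST| = √((-8)² + (-15)²) = √289 = 17
|TU| = √((-9)² + (0)²) = √81 = 9
|UP| = √((0)² + (18)²) = √324 = 18
Perimeter = 9 + 5 + 4 + 17 + 9 + 18 = 62.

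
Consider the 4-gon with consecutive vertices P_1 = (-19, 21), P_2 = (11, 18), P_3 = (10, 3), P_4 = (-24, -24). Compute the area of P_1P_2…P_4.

924

Σ = (-573) + (-147) + (-168) + (-960) = -1848
Area = |Σ|/2 = 924.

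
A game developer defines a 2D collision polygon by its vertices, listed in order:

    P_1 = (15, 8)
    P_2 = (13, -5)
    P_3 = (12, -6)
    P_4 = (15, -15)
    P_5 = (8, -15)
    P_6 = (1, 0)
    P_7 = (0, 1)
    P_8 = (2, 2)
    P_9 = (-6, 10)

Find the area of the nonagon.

Σ = (-179) + (-18) + (-90) + (-105) + (15) + (1) + (-2) + (32) + (-198) = -544
Area = |Σ|/2 = 272.

272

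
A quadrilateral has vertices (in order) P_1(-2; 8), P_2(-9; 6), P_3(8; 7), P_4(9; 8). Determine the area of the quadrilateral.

Apply the shoelace (surveyor's) formula: 2A = Σ (x_i·y_{i+1} − x_{i+1}·y_i), indices taken mod 4.
Σ = (60) + (-111) + (1) + (88) = 38
Area = |Σ|/2 = 19.

19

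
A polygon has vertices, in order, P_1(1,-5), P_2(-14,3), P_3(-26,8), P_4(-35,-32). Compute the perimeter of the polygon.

116

|P_1P_2| = √((-15)² + (8)²) = √289 = 17
|P_2P_3| = √((-12)² + (5)²) = √169 = 13
|P_3P_4| = √((-9)² + (-40)²) = √1681 = 41
|P_4P_1| = √((36)² + (27)²) = √2025 = 45
Perimeter = 17 + 13 + 41 + 45 = 116.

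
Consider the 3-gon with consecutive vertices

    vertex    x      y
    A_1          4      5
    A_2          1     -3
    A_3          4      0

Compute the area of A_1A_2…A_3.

7.5

Apply the surveyor's formula: 2A = Σ (x_i·y_{i+1} − x_{i+1}·y_i), indices taken mod 3.
Σ = (-17) + (12) + (20) = 15
Area = |Σ|/2 = 7.5.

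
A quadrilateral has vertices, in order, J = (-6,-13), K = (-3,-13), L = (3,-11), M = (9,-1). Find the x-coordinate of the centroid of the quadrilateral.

Apply the shoelace formula. First the cross-terms c_i = x_i·y_{i+1} − x_{i+1}·y_i:
  39, 72, 96, -123  ⇒  2A = 84, A = 42.
Then Σ (x_i + x_{i+1})·c_i = 432, so x̄ = 432 / (6·42) = 12/7.

12/7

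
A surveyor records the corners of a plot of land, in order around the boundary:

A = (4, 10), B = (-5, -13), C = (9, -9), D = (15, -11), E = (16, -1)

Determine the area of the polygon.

Cross-terms: -2, 162, 36, 161, 164  ⇒  Σ = 521
Area = |Σ|/2 = 260.5.

260.5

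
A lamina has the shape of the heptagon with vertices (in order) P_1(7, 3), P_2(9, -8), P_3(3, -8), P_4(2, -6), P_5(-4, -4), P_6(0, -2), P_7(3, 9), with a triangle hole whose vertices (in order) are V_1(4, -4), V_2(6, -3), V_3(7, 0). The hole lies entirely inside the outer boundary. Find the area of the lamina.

Outer boundary:
Apply Gauss's area formula: 2A = Σ (x_i·y_{i+1} − x_{i+1}·y_i), indices taken mod 7.
P_1→P_2: (7)(-8) − (9)(3) = -83
P_2→P_3: (9)(-8) − (3)(-8) = -48
P_3→P_4: (3)(-6) − (2)(-8) = -2
P_4→P_5: (2)(-4) − (-4)(-6) = -32
P_5→P_6: (-4)(-2) − (0)(-4) = 8
P_6→P_7: (0)(9) − (3)(-2) = 6
P_7→P_1: (3)(3) − (7)(9) = -54
Σ = -205
Area = |Σ|/2 = 102.5.
Hole:
Apply the shoelace formula: 2A = Σ (x_i·y_{i+1} − x_{i+1}·y_i), indices taken mod 3.
Σ = (12) + (21) + (-28) = 5
Area = |Σ|/2 = 2.5.
Net area = 102.5 − 2.5 = 100.

100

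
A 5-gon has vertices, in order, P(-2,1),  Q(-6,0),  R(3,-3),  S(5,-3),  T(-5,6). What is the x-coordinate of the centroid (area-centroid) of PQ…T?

-103/156

Apply the surveyor's formula. First the cross-terms c_i = x_i·y_{i+1} − x_{i+1}·y_i:
  6, 18, 6, 15, 7  ⇒  2A = 52, A = 26.
Then Σ (x_i + x_{i+1})·c_i = -103, so x̄ = -103 / (6·26) = -103/156.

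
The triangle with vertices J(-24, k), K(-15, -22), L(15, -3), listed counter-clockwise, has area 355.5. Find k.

-4

The doubled signed area Σ (x_i y_{i+1} − x_{i+1} y_i) is linear in k.
With k=0 it equals 831; the coefficient of k is 30 (from the two edges through J).
So 30·k + 831 = 2·355.5 = 711 ⇒ k = -4.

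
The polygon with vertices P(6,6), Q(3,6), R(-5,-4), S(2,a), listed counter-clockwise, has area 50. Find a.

-4

The doubled signed area Σ (x_i y_{i+1} − x_{i+1} y_i) is linear in a.
With a=0 it equals 56; the coefficient of a is -11 (from the two edges through S).
So -11·a + 56 = 2·50 = 100 ⇒ a = -4.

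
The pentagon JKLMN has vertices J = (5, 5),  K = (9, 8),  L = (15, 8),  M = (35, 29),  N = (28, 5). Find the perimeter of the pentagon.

88

|JK| = √((4)² + (3)²) = √25 = 5
|KL| = √((6)² + (0)²) = √36 = 6
|LM| = √((20)² + (21)²) = √841 = 29
|MN| = √((-7)² + (-24)²) = √625 = 25
|NJ| = √((-23)² + (0)²) = √529 = 23
Perimeter = 5 + 6 + 29 + 25 + 23 = 88.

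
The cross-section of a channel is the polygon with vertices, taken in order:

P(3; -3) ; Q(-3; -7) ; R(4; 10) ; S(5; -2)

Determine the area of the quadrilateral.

49.5

Σ = (-30) + (-2) + (-58) + (-9) = -99
Area = |Σ|/2 = 49.5.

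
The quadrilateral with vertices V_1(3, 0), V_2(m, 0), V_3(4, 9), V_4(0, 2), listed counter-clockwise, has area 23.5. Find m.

Write out the shoelace sum; only the two edges meeting at V_2 involve m:
2·Area = [(3·0 − m·0) + (m·9 − 4·0)] + 2
       = 9·m + 2 = 47
⇒ m = 5.

5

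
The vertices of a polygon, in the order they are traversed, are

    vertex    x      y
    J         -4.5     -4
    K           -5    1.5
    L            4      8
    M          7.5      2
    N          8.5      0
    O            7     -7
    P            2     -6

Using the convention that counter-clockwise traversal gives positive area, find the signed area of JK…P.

Apply the shoelace formula: 2A = Σ (x_i·y_{i+1} − x_{i+1}·y_i), indices taken mod 7.
Cross-terms: -26.75, -46, -52, -17, -59.5, -28, -35  ⇒  Σ = -264.25
Signed area = Σ/2 = -132.125 (negative ⇒ clockwise traversal).

-132.125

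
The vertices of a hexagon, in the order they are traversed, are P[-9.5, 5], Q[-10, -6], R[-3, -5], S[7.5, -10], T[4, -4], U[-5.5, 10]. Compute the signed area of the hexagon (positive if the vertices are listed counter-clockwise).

Σ = (107) + (32) + (67.5) + (10) + (18) + (67.5) = 302
Signed area = Σ/2 = 151 (positive ⇒ counter-clockwise traversal).

151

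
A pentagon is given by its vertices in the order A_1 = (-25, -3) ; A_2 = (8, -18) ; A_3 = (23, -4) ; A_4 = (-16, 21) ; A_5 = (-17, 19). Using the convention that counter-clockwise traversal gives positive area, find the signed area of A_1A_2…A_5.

Apply Gauss's area formula: 2A = Σ (x_i·y_{i+1} − x_{i+1}·y_i), indices taken mod 5.
Σ = (474) + (382) + (419) + (53) + (526) = 1854
Signed area = Σ/2 = 927 (positive ⇒ counter-clockwise traversal).

927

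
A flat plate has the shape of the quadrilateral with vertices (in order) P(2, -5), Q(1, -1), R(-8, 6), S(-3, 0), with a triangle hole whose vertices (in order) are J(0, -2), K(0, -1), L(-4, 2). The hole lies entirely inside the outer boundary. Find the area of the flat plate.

Outer boundary:
Apply the surveyor's formula: 2A = Σ (x_i·y_{i+1} − x_{i+1}·y_i), indices taken mod 4.
P→Q: (2)(-1) − (1)(-5) = 3
Q→R: (1)(6) − (-8)(-1) = -2
R→S: (-8)(0) − (-3)(6) = 18
S→P: (-3)(-5) − (2)(0) = 15
Σ = 34
Area = |Σ|/2 = 17.
Hole:
Apply the shoelace (surveyor's) formula: 2A = Σ (x_i·y_{i+1} − x_{i+1}·y_i), indices taken mod 3.
Cross-terms: 0, -4, 8  ⇒  Σ = 4
Area = |Σ|/2 = 2.
Net area = 17 − 2 = 15.

15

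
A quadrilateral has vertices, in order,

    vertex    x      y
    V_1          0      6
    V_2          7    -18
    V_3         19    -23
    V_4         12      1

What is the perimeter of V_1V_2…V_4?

|V_1V_2| = √((7)² + (-24)²) = √625 = 25
|V_2V_3| = √((12)² + (-5)²) = √169 = 13
|V_3V_4| = √((-7)² + (24)²) = √625 = 25
|V_4V_1| = √((-12)² + (5)²) = √169 = 13
Perimeter = 25 + 13 + 25 + 13 = 76.

76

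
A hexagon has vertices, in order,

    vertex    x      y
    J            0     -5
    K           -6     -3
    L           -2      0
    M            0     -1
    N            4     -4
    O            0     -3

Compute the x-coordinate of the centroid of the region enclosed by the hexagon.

-32/21

Apply the surveyor's formula. First the cross-terms c_i = x_i·y_{i+1} − x_{i+1}·y_i:
  -30, -6, 2, 4, -12, 0  ⇒  2A = -42, A = -21.
Then Σ (x_i + x_{i+1})·c_i = 192, so x̄ = 192 / (6·(-21)) = -32/21.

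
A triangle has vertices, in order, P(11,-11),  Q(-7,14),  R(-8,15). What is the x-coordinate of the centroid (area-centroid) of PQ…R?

Apply the surveyor's formula. First the cross-terms c_i = x_i·y_{i+1} − x_{i+1}·y_i:
  77, 7, -77  ⇒  2A = 7, A = 3.5.
Then Σ (x_i + x_{i+1})·c_i = -28, so x̄ = -28 / (6·3.5) = -4/3.

-4/3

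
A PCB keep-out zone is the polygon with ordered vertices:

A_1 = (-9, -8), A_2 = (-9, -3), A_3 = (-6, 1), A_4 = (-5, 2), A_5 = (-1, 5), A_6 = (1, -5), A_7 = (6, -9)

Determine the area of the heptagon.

Apply Gauss's area formula: 2A = Σ (x_i·y_{i+1} − x_{i+1}·y_i), indices taken mod 7.
Cross-terms: -45, -27, -7, -23, 0, 21, -129  ⇒  Σ = -210
Area = |Σ|/2 = 105.

105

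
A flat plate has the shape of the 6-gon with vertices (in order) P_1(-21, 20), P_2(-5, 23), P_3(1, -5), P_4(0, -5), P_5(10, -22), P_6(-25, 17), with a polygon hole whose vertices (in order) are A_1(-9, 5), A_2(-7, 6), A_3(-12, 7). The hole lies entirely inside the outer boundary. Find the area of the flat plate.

426

Outer boundary:
Apply the surveyor's formula: 2A = Σ (x_i·y_{i+1} − x_{i+1}·y_i), indices taken mod 6.
Σ = (-383) + (2) + (-5) + (50) + (-380) + (-143) = -859
Area = |Σ|/2 = 429.5.
Hole:
Σ = (-19) + (23) + (3) = 7
Area = |Σ|/2 = 3.5.
Net area = 429.5 − 3.5 = 426.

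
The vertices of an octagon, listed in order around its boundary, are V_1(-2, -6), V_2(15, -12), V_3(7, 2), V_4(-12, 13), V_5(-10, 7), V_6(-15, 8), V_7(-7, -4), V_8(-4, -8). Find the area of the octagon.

Apply the shoelace formula: 2A = Σ (x_i·y_{i+1} − x_{i+1}·y_i), indices taken mod 8.
V_1→V_2: (-2)(-12) − (15)(-6) = 114
V_2→V_3: (15)(2) − (7)(-12) = 114
V_3→V_4: (7)(13) − (-12)(2) = 115
V_4→V_5: (-12)(7) − (-10)(13) = 46
V_5→V_6: (-10)(8) − (-15)(7) = 25
V_6→V_7: (-15)(-4) − (-7)(8) = 116
V_7→V_8: (-7)(-8) − (-4)(-4) = 40
V_8→V_1: (-4)(-6) − (-2)(-8) = 8
Σ = 578
Area = |Σ|/2 = 289.

289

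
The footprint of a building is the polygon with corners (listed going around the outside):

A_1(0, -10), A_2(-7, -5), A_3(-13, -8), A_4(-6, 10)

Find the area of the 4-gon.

98.5

Cross-terms: -70, -9, -178, 60  ⇒  Σ = -197
Area = |Σ|/2 = 98.5.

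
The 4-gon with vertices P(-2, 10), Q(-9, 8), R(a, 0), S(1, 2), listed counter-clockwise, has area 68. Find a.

The doubled signed area Σ (x_i y_{i+1} − x_{i+1} y_i) is linear in a.
With a=0 it equals 88; the coefficient of a is -6 (from the two edges through R).
So -6·a + 88 = 2·68 = 136 ⇒ a = -8.

-8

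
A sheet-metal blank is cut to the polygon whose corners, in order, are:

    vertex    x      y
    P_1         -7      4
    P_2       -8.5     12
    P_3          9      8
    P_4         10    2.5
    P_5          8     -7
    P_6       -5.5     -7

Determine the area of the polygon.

Cross-terms: -50, -176, -57.5, -90, -94.5, -71  ⇒  Σ = -539
Area = |Σ|/2 = 269.5.

269.5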